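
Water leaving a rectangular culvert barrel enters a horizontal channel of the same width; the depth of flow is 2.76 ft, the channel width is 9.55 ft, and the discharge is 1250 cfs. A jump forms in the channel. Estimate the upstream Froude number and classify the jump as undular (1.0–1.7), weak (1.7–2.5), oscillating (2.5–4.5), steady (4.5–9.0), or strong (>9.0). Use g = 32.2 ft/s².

q = Q/b = 1250/9.55 = 131 ft²/s; V₁ = q/y₁ = 47.4 ft/s. Fr₁ = V₁/√(g·y₁) = 5.03.
Fr₁ = 5.03 lies in the steady range.

Fr₁ = 5.03; steady jump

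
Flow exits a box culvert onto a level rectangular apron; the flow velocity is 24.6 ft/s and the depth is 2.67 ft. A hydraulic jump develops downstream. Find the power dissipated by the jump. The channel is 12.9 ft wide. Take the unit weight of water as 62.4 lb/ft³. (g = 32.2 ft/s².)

Fr₁ = V₁/√(g·y₁) = 24.6/√(32.2×2.67) = 2.65.
From the momentum equation for a rectangular channel, y₂/y₁ = ½[√(1 + 8Fr₁²) − 1] = ½[√57.31 − 1] = 3.29.
y₂ = 3.29 × 2.67 = 8.77 ft.
q = V₁·y₁ = 24.6 × 2.67 = 65.7 ft²/s. V₂ = q/y₂ = 65.7/8.77 = 7.49 ft/s. E₁ = y₁ + V₁²/2g = 12.1 ft; E₂ = y₂ + V₂²/2g = 9.64 ft. ΔE = E₁ − E₂ = 2.42 ft.
Q = q·b = 65.7 × 12.9 = 847 cfs. P = γ·Q·ΔE/550 = 62.4 × 847 × 2.42 / 550 = 233 hp.

P = 233 hp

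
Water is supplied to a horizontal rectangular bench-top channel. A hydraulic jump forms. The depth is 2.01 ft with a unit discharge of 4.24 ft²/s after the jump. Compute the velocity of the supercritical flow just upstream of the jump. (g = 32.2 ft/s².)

V₁ = 17.2 ft/s

V₂ = q/y₂ = 4.24/2.01 = 2.11 ft/s; Fr₂ = V₂/√(g·y₂) = 0.262.
From the momentum equation (using Fr₂), y₁/y₂ = ½[√(1 + 8Fr₂²) − 1] = ½[√1.550 − 1] = 0.122.
y₁ = 0.122 × 2.01 = 0.246 ft.
V₁ = q/y₁ = 4.24/0.246 = 17.2 ft/s.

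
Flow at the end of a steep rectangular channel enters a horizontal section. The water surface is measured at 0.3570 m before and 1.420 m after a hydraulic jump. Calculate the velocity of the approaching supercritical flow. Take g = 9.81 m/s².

V₁ = 5.888 m/s

For a rectangular channel the momentum equation gives q² = ½·g·y₁·y₂·(y₁ + y₂) = ½×9.81×0.3570×1.420×1.777 = 4.419.
q = √4.419 = 2.102 m²/s.
V₁ = q/y₁ = 2.102/0.3570 = 5.888 m/s.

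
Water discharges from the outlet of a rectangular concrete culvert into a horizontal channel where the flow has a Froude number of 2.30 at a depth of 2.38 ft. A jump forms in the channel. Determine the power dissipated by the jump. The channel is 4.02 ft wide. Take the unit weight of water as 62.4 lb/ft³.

Fr₁ = 2.30 (given).
Conjugate-depth relation: y₂/y₁ = ½[√(1 + 8Fr₁²) − 1] = ½[√43.32 − 1] = 2.79.
y₂ = 2.79 × 2.38 = 6.64 ft.
Head loss: ΔE = (y₂ − y₁)³/(4y₁y₂) = (6.64 − 2.38)³/(4×2.38×6.64) = 77.4/63.2 = 1.22 ft.
V₁ = Fr₁·√(g·y₁) = 2.30×√(32.2×2.38) = 20.1 ft/s; q = V₁·y₁ = 47.9 ft²/s. Q = q·b = 47.9 × 4.02 = 193 cfs. P = γ·Q·ΔE/550 = 62.4 × 193 × 1.22 / 550 = 26.8 hp.

P = 26.8 hp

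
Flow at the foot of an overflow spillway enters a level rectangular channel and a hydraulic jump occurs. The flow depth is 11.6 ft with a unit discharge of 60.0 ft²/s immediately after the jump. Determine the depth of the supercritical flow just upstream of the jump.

y₁ = 1.47 ft

V₂ = q/y₂ = 60.0/11.6 = 5.17 ft/s; Fr₂ = V₂/√(g·y₂) = 0.268.
The Bélanger relation is symmetric: y₁/y₂ = ½[√(1 + 8Fr₂²) − 1] = ½[√1.573 − 1] = 0.127.
y₁ = 0.127 × 11.6 = 1.47 ft.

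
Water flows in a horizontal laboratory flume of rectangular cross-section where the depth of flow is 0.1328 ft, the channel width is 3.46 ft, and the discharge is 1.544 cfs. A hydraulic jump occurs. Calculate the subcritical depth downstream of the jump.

y₂ = 0.2459 ft

q = Q/b = 1.544/3.46 = 0.4462 ft²/s; V₁ = q/y₁ = 3.360 ft/s. Fr₁ = V₁/√(g·y₁) = 1.625.
Bélanger equation: y₂/y₁ = ½[√(1 + 8Fr₁²) − 1] = ½[√22.124 − 1] = 1.852.
y₂ = 1.852 × 0.1328 = 0.2459 ft.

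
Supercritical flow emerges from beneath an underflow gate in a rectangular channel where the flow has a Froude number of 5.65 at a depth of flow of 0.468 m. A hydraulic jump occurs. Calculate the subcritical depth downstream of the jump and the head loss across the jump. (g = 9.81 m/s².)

y₂ = 3.51 m; ΔE = 4.29 m

Fr₁ = 5.65 (given).
Sequent-depth ratio: y₂/y₁ = ½[√(1 + 8Fr₁²) − 1] = ½[√256.4 − 1] = 7.51.
y₂ = 7.51 × 0.468 = 3.51 m.
V₁ = Fr₁·√(g·y₁) = 5.65×√(9.81×0.468) = 12.1 m/s; q = V₁·y₁ = 5.67 m²/s. V₂ = q/y₂ = 5.67/3.51 = 1.61 m/s. E₁ = y₁ + V₁²/2g = 7.94 m; E₂ = y₂ + V₂²/2g = 3.65 m. ΔE = E₁ − E₂ = 4.29 m.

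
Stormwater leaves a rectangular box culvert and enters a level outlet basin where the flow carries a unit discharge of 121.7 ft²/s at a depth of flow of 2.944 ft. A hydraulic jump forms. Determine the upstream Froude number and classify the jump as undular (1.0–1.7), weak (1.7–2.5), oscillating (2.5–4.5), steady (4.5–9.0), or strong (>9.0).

V₁ = q/y₁ = 121.7/2.944 = 41.34 ft/s. Fr₁ = V₁/√(g·y₁) = 41.34/√(32.2×2.944) = 4.246.
Fr₁ = 4.246 lies in the oscillating range.

Fr₁ = 4.246; oscillating jump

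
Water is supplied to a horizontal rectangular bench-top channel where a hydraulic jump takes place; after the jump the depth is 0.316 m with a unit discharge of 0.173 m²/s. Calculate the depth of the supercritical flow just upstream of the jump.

y₁ = 0.0524 m

V₂ = q/y₂ = 0.173/0.316 = 0.547 m/s; Fr₂ = V₂/√(g·y₂) = 0.311.
Applying the sequent-depth relation in reverse, y₁/y₂ = ½[√(1 + 8Fr₂²) − 1] = ½[√1.773 − 1] = 0.166.
y₁ = 0.166 × 0.316 = 0.0524 m.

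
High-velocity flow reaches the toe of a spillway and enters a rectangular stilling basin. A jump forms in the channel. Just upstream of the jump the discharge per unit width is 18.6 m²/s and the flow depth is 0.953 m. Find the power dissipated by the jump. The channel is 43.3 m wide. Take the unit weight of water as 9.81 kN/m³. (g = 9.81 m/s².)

V₁ = q/y₁ = 18.6/0.953 = 19.5 m/s. Fr₁ = V₁/√(g·y₁) = 19.5/√(9.81×0.953) = 6.38.
From the momentum equation for a rectangular channel, y₂/y₁ = ½[√(1 + 8Fr₁²) − 1] = ½[√327.0 − 1] = 8.54.
y₂ = 8.54 × 0.953 = 8.14 m.
Head loss: ΔE = (y₂ − y₁)³/(4y₁y₂) = (8.14 − 0.953)³/(4×0.953×8.14) = 371/31.0 = 12.0 m.
Q = q·b = 18.6 × 43.3 = 805 m³/s. P = γ·Q·ΔE = 9.81 × 805 × 12.0 = 94512 kW.

P = 94512 kW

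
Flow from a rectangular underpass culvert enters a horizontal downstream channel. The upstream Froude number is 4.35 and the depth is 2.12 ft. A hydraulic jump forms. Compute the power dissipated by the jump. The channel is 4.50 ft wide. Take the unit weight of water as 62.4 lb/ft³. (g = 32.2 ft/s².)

P = 371 hp

Fr₁ = 4.35 (given).
Bélanger equation: y₂/y₁ = ½[√(1 + 8Fr₁²) − 1] = ½[√152.4 − 1] = 5.67.
y₂ = 5.67 × 2.12 = 12.0 ft.
Head loss: ΔE = (y₂ − y₁)³/(4y₁y₂) = (12.0 − 2.12)³/(4×2.12×12.0) = 972/102 = 9.53 ft.
V₁ = Fr₁·√(g·y₁) = 4.35×√(32.2×2.12) = 35.9 ft/s; q = V₁·y₁ = 76.2 ft²/s. Q = q·b = 76.2 × 4.50 = 343 cfs. P = γ·Q·ΔE/550 = 62.4 × 343 × 9.53 / 550 = 371 hp.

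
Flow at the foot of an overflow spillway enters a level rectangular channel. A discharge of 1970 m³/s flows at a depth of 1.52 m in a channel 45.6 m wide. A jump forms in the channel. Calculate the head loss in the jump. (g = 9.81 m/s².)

q = Q/b = 1970/45.6 = 43.2 m²/s; V₁ = q/y₁ = 28.4 m/s. Fr₁ = V₁/√(g·y₁) = 7.36.
From the momentum equation for a rectangular channel, y₂/y₁ = ½[√(1 + 8Fr₁²) − 1] = ½[√434.4 − 1] = 9.92.
y₂ = 9.92 × 1.52 = 15.1 m.
V₂ = q/y₂ = 43.2/15.1 = 2.86 m/s. E₁ = y₁ + V₁²/2g = 42.7 m; E₂ = y₂ + V₂²/2g = 15.5 m. ΔE = E₁ − E₂ = 27.2 m.

ΔE = 27.2 m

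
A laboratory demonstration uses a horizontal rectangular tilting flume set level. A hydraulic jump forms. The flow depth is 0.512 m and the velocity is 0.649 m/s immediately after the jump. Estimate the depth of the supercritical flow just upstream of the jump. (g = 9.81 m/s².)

Fr₂ = V₂/√(g·y₂) = 0.649/√(9.81×0.512) = 0.290.
Since the conjugate-depth ratio holds either way, y₁/y₂ = ½[√(1 + 8Fr₂²) − 1] = ½[√1.671 − 1] = 0.146.
y₁ = 0.146 × 0.512 = 0.0749 m.

y₁ = 0.0749 m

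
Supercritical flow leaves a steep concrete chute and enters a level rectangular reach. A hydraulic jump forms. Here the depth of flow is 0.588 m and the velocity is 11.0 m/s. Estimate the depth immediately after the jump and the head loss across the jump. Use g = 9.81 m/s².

Fr₁ = V₁/√(g·y₁) = 11.0/√(9.81×0.588) = 4.58.
From the momentum equation for a rectangular channel, y₂/y₁ = ½[√(1 + 8Fr₁²) − 1] = ½[√168.8 − 1] = 6.00.
y₂ = 6.00 × 0.588 = 3.53 m.
Head loss: ΔE = (y₂ − y₁)³/(4y₁y₂) = (3.53 − 0.588)³/(4×0.588×3.53) = 25.4/8.29 = 3.06 m.

y₂ = 3.53 m; ΔE = 3.06 m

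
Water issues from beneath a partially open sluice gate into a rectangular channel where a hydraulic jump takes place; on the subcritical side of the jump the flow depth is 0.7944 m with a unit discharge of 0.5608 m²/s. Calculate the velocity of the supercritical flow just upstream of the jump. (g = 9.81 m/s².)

V₂ = q/y₂ = 0.5608/0.7944 = 0.7059 m/s; Fr₂ = V₂/√(g·y₂) = 0.2529.
Applying the sequent-depth relation in reverse, y₁/y₂ = ½[√(1 + 8Fr₂²) − 1] = ½[√1.5116 − 1] = 0.1147.
y₁ = 0.1147 × 0.7944 = 0.09114 m.
V₁ = q/y₁ = 0.5608/0.09114 = 6.153 m/s.

V₁ = 6.153 m/s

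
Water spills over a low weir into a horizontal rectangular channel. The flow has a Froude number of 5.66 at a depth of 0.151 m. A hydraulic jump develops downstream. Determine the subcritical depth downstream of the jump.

Fr₁ = 5.66 (given).
From the momentum equation for a rectangular channel, y₂/y₁ = ½[√(1 + 8Fr₁²) − 1] = ½[√257.3 − 1] = 7.52.
y₂ = 7.52 × 0.151 = 1.14 m.

y₂ = 1.14 m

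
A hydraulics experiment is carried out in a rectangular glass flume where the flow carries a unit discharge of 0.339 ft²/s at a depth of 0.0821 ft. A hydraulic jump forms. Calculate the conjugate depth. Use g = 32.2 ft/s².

V₁ = q/y₁ = 0.339/0.0821 = 4.13 ft/s. Fr₁ = V₁/√(g·y₁) = 4.13/√(32.2×0.0821) = 2.54.
By Bélanger, y₂/y₁ = ½[√(1 + 8Fr₁²) − 1] = ½[√52.59 − 1] = 3.13.
y₂ = 3.13 × 0.0821 = 0.257 ft.

y₂ = 0.257 ft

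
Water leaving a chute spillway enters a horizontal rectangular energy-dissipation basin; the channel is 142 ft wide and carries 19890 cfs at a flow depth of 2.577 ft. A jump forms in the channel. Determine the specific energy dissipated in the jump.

ΔE = 27.23 ft

q = Q/b = 19890/142 = 140.1 ft²/s; V₁ = q/y₁ = 54.35 ft/s. Fr₁ = V₁/√(g·y₁) = 5.967.
Conjugate-depth relation: y₂/y₁ = ½[√(1 + 8Fr₁²) − 1] = ½[√285.83 − 1] = 7.953.
y₂ = 7.953 × 2.577 = 20.50 ft.
V₂ = q/y₂ = 140.1/20.50 = 6.834 ft/s. E₁ = y₁ + V₁²/2g = 48.45 ft; E₂ = y₂ + V₂²/2g = 21.22 ft. ΔE = E₁ − E₂ = 27.23 ft.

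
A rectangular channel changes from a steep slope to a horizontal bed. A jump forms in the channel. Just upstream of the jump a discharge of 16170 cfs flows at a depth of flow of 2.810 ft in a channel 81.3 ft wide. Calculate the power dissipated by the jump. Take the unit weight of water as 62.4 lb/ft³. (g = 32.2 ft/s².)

q = Q/b = 16170/81.3 = 198.9 ft²/s; V₁ = q/y₁ = 70.78 ft/s. Fr₁ = V₁/√(g·y₁) = 7.441.
By Bélanger, y₂/y₁ = ½[√(1 + 8Fr₁²) − 1] = ½[√443.95 − 1] = 10.04.
y₂ = 10.04 × 2.810 = 28.20 ft.
V₂ = q/y₂ = 198.9/28.20 = 7.053 ft/s. E₁ = y₁ + V₁²/2g = 80.60 ft; E₂ = y₂ + V₂²/2g = 28.97 ft. ΔE = E₁ − E₂ = 51.63 ft.
P = γ·Q·ΔE/550 = 62.4 × 16170 × 51.63 / 550 = 94722 hp.

P = 94722 hp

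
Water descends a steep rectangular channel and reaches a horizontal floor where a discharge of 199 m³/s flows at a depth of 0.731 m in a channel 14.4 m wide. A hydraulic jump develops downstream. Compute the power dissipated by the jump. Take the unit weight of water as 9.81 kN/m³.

P = 23042 kW

q = Q/b = 199/14.4 = 13.8 m²/s; V₁ = q/y₁ = 18.9 m/s. Fr₁ = V₁/√(g·y₁) = 7.06.
Conjugate-depth relation: y₂/y₁ = ½[√(1 + 8Fr₁²) − 1] = ½[√399.7 − 1] = 9.50.
y₂ = 9.50 × 0.731 = 6.94 m.
Head loss: ΔE = (y₂ − y₁)³/(4y₁y₂) = (6.94 − 0.731)³/(4×0.731×6.94) = 240/20.3 = 11.8 m.
P = γ·Q·ΔE = 9.81 × 199 × 11.8 = 23042 kW.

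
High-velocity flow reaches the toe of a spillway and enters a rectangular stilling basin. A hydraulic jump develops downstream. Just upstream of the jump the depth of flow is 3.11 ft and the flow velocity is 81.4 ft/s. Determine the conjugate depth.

Fr₁ = V₁/√(g·y₁) = 81.4/√(32.2×3.11) = 8.13.
Conjugate-depth relation: y₂/y₁ = ½[√(1 + 8Fr₁²) − 1] = ½[√530.3 − 1] = 11.0.
y₂ = 11.0 × 3.11 = 34.3 ft.

y₂ = 34.3 ft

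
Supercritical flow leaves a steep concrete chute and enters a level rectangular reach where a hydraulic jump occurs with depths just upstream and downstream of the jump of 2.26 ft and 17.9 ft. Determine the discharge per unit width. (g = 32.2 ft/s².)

For a rectangular channel the momentum equation gives q² = ½·g·y₁·y₂·(y₁ + y₂) = ½×32.2×2.26×17.9×20.2 = 13130.
q = √13130 = 115 ft²/s.

q = 115 ft²/s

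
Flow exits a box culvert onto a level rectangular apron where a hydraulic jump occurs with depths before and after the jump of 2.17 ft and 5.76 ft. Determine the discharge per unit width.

For a rectangular channel the momentum equation gives q² = ½·g·y₁·y₂·(y₁ + y₂) = ½×32.2×2.17×5.76×7.93 = 1596.
q = √1596 = 39.9 ft²/s.

q = 39.9 ft²/s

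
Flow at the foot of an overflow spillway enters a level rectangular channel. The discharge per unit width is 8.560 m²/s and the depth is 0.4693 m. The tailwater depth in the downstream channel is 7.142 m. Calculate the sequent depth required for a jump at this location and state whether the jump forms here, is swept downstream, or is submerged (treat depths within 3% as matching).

V₁ = q/y₁ = 8.560/0.4693 = 18.24 m/s. Fr₁ = V₁/√(g·y₁) = 18.24/√(9.81×0.4693) = 8.501.
Conjugate-depth relation: y₂/y₁ = ½[√(1 + 8Fr₁²) − 1] = ½[√579.12 − 1] = 11.53.
y₂ = 11.53 × 0.4693 = 5.412 m.
Tailwater y_tw = 7.142 m: y_tw > y₂, so the jump is submerged.

y₂ = 5.412 m; the jump is submerged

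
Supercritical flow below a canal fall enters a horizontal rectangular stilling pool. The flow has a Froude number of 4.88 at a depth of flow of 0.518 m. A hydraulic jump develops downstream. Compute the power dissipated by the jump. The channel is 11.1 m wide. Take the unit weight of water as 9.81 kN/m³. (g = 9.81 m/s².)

Fr₁ = 4.88 (given).
Sequent-depth ratio: y₂/y₁ = ½[√(1 + 8Fr₁²) − 1] = ½[√191.5 − 1] = 6.42.
y₂ = 6.42 × 0.518 = 3.33 m.
Head loss: ΔE = (y₂ − y₁)³/(4y₁y₂) = (3.33 − 0.518)³/(4×0.518×3.33) = 22.1/6.89 = 3.21 m.
V₁ = Fr₁·√(g·y₁) = 4.88×√(9.81×0.518) = 11.0 m/s; q = V₁·y₁ = 5.70 m²/s. Q = q·b = 5.70 × 11.1 = 63.3 m³/s. P = γ·Q·ΔE = 9.81 × 63.3 × 3.21 = 1992 kW.

P = 1992 kW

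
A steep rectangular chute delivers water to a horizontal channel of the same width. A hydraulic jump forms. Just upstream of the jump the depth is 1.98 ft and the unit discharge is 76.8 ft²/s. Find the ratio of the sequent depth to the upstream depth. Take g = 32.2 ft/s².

y₂/y₁ = 6.39

V₁ = q/y₁ = 76.8/1.98 = 38.8 ft/s. Fr₁ = V₁/√(g·y₁) = 38.8/√(32.2×1.98) = 4.86.
Sequent-depth ratio: y₂/y₁ = ½[√(1 + 8Fr₁²) − 1] = ½[√189.8 − 1] = 6.39.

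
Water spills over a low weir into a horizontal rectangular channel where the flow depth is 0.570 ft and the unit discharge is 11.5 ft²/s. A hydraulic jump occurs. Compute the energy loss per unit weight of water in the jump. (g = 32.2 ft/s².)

ΔE = 3.20 ft

V₁ = q/y₁ = 11.5/0.570 = 20.2 ft/s. Fr₁ = V₁/√(g·y₁) = 20.2/√(32.2×0.570) = 4.71.
By Bélanger, y₂/y₁ = ½[√(1 + 8Fr₁²) − 1] = ½[√178.4 − 1] = 6.18.
y₂ = 6.18 × 0.570 = 3.52 ft.
V₂ = q/y₂ = 11.5/3.52 = 3.27 ft/s. E₁ = y₁ + V₁²/2g = 6.89 ft; E₂ = y₂ + V₂²/2g = 3.69 ft. ΔE = E₁ − E₂ = 3.20 ft.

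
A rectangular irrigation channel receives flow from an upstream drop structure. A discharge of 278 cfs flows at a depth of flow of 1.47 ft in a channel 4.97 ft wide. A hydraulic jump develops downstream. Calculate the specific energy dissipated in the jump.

ΔE = 12.7 ft

q = Q/b = 278/4.97 = 55.9 ft²/s; V₁ = q/y₁ = 38.1 ft/s. Fr₁ = V₁/√(g·y₁) = 5.53.
Sequent-depth ratio: y₂/y₁ = ½[√(1 + 8Fr₁²) − 1] = ½[√245.7 − 1] = 7.34.
y₂ = 7.34 × 1.47 = 10.8 ft.
V₂ = q/y₂ = 55.9/10.8 = 5.19 ft/s. E₁ = y₁ + V₁²/2g = 24.0 ft; E₂ = y₂ + V₂²/2g = 11.2 ft. ΔE = E₁ − E₂ = 12.7 ft.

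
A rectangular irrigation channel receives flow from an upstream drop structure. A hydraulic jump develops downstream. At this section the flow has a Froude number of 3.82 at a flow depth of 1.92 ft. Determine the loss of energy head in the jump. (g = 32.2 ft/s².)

Fr₁ = 3.82 (given).
Conjugate-depth relation: y₂/y₁ = ½[√(1 + 8Fr₁²) − 1] = ½[√117.7 − 1] = 4.93.
y₂ = 4.93 × 1.92 = 9.46 ft.
Head loss: ΔE = (y₂ − y₁)³/(4y₁y₂) = (9.46 − 1.92)³/(4×1.92×9.46) = 428/72.6 = 5.89 ft.

ΔE = 5.89 ft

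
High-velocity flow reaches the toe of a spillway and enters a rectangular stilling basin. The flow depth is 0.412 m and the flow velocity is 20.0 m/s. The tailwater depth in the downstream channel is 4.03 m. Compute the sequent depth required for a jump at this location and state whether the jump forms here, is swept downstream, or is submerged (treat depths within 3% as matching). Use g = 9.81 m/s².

y₂ = 5.59 m; the jump is swept downstream

Fr₁ = V₁/√(g·y₁) = 20.0/√(9.81×0.412) = 9.95.
Conjugate-depth relation: y₂/y₁ = ½[√(1 + 8Fr₁²) − 1] = ½[√792.7 − 1] = 13.6.
y₂ = 13.6 × 0.412 = 5.59 m.
Tailwater y_tw = 4.03 m: y_tw < y₂, so the jump is swept downstream.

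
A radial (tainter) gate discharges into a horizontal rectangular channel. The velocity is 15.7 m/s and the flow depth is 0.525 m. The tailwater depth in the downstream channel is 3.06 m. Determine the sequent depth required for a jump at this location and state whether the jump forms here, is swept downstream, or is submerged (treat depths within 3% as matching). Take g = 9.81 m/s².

y₂ = 4.88 m; the jump is swept downstream

Fr₁ = V₁/√(g·y₁) = 15.7/√(9.81×0.525) = 6.92.
By Bélanger, y₂/y₁ = ½[√(1 + 8Fr₁²) − 1] = ½[√383.9 − 1] = 9.30.
y₂ = 9.30 × 0.525 = 4.88 m.
Tailwater y_tw = 3.06 m: y_tw < y₂, so the jump is swept downstream.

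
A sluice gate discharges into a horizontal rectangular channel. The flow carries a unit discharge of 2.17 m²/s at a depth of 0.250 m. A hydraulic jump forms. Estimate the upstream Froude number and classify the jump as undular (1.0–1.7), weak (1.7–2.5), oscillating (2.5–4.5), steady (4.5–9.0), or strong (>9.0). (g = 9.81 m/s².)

V₁ = q/y₁ = 2.17/0.250 = 8.68 m/s. Fr₁ = V₁/√(g·y₁) = 8.68/√(9.81×0.250) = 5.54.
Fr₁ = 5.54 lies in the steady range.

Fr₁ = 5.54; steady jump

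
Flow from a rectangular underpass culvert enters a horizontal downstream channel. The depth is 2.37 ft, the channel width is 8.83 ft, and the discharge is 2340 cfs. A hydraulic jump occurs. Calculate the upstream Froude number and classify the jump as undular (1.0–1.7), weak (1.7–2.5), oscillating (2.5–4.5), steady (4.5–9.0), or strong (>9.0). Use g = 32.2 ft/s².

Fr₁ = 12.8; strong jump

q = Q/b = 2340/8.83 = 265 ft²/s; V₁ = q/y₁ = 112 ft/s. Fr₁ = V₁/√(g·y₁) = 12.8.
Fr₁ = 12.8 lies in the strong range.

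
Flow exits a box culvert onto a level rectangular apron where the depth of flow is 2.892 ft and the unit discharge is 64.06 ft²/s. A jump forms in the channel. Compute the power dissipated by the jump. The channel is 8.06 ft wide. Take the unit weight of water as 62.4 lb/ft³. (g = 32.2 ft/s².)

V₁ = q/y₁ = 64.06/2.892 = 22.15 ft/s. Fr₁ = V₁/√(g·y₁) = 22.15/√(32.2×2.892) = 2.295.
From the momentum equation for a rectangular channel, y₂/y₁ = ½[√(1 + 8Fr₁²) − 1] = ½[√43.152 − 1] = 2.784.
y₂ = 2.784 × 2.892 = 8.053 ft.
Head loss: ΔE = (y₂ − y₁)³/(4y₁y₂) = (8.053 − 2.892)³/(4×2.892×8.053) = 137.4/93.15 = 1.475 ft.
Q = q·b = 64.06 × 8.06 = 516.3 cfs. P = γ·Q·ΔE/550 = 62.4 × 516.3 × 1.475 / 550 = 86.43 hp.

P = 86.43 hp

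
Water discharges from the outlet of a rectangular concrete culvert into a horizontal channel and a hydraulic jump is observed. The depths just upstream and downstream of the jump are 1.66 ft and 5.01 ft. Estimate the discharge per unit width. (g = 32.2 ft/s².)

For a rectangular channel the momentum equation gives q² = ½·g·y₁·y₂·(y₁ + y₂) = ½×32.2×1.66×5.01×6.67 = 893.
q = √893 = 29.9 ft²/s.

q = 29.9 ft²/s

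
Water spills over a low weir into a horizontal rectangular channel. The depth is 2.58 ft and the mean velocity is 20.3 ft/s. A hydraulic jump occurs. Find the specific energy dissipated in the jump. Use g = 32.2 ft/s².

Fr₁ = V₁/√(g·y₁) = 20.3/√(32.2×2.58) = 2.23.
Conjugate-depth relation: y₂/y₁ = ½[√(1 + 8Fr₁²) − 1] = ½[√40.68 − 1] = 2.69.
y₂ = 2.69 × 2.58 = 6.94 ft.
q = V₁·y₁ = 20.3 × 2.58 = 52.4 ft²/s. V₂ = q/y₂ = 52.4/6.94 = 7.55 ft/s. E₁ = y₁ + V₁²/2g = 8.98 ft; E₂ = y₂ + V₂²/2g = 7.82 ft. ΔE = E₁ − E₂ = 1.16 ft.

ΔE = 1.16 ft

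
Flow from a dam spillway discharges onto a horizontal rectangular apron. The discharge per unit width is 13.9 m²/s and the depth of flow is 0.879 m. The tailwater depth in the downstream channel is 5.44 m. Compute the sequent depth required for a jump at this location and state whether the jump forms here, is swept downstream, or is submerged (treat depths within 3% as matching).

y₂ = 6.27 m; the jump is swept downstream

V₁ = q/y₁ = 13.9/0.879 = 15.8 m/s. Fr₁ = V₁/√(g·y₁) = 15.8/√(9.81×0.879) = 5.39.
By Bélanger, y₂/y₁ = ½[√(1 + 8Fr₁²) − 1] = ½[√233.0 − 1] = 7.13.
y₂ = 7.13 × 0.879 = 6.27 m.
Tailwater y_tw = 5.44 m: y_tw < y₂, so the jump is swept downstream.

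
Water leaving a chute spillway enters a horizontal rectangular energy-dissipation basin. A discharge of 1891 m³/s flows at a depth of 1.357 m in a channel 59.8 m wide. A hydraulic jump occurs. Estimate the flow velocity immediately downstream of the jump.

V₂ = 2.727 m/s

q = Q/b = 1891/59.8 = 31.62 m²/s; V₁ = q/y₁ = 23.30 m/s. Fr₁ = V₁/√(g·y₁) = 6.387.
Conjugate-depth relation: y₂/y₁ = ½[√(1 + 8Fr₁²) − 1] = ½[√327.33 − 1] = 8.546.
y₂ = 8.546 × 1.357 = 11.60 m.
V₂ = q/y₂ = 31.62/11.60 = 2.727 m/s.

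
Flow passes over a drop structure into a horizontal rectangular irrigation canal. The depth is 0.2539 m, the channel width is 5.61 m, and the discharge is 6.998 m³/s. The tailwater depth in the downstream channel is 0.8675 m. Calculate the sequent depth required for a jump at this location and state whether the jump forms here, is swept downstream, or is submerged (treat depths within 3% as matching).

y₂ = 0.9980 m; the jump is swept downstream

q = Q/b = 6.998/5.61 = 1.247 m²/s; V₁ = q/y₁ = 4.913 m/s. Fr₁ = V₁/√(g·y₁) = 3.113.
From the momentum equation for a rectangular channel, y₂/y₁ = ½[√(1 + 8Fr₁²) − 1] = ½[√78.527 − 1] = 3.931.
y₂ = 3.931 × 0.2539 = 0.9980 m.
Tailwater y_tw = 0.8675 m: y_tw < y₂, so the jump is swept downstream.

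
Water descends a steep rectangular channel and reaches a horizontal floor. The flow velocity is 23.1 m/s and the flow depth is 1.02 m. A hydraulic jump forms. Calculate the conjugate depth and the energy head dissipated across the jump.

y₂ = 10.0 m; ΔE = 17.9 m

Fr₁ = V₁/√(g·y₁) = 23.1/√(9.81×1.02) = 7.30.
By Bélanger, y₂/y₁ = ½[√(1 + 8Fr₁²) − 1] = ½[√427.6 − 1] = 9.84.
y₂ = 9.84 × 1.02 = 10.0 m.
Head loss: ΔE = (y₂ − y₁)³/(4y₁y₂) = (10.0 − 1.02)³/(4×1.02×10.0) = 733/40.9 = 17.9 m.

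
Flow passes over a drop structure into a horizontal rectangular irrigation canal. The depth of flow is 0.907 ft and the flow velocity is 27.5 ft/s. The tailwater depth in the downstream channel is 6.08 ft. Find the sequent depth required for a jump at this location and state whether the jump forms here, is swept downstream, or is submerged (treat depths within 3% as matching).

Fr₁ = V₁/√(g·y₁) = 27.5/√(32.2×0.907) = 5.09.
Conjugate-depth relation: y₂/y₁ = ½[√(1 + 8Fr₁²) − 1] = ½[√208.2 − 1] = 6.71.
y₂ = 6.71 × 0.907 = 6.09 ft.
Tailwater y_tw = 6.08 ft: y_tw ≈ y₂, so the jump forms here.

y₂ = 6.09 ft; the jump forms here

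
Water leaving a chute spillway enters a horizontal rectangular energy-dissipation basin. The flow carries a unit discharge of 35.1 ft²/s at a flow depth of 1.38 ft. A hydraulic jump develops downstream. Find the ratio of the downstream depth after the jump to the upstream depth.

V₁ = q/y₁ = 35.1/1.38 = 25.4 ft/s. Fr₁ = V₁/√(g·y₁) = 25.4/√(32.2×1.38) = 3.82.
Bélanger equation: y₂/y₁ = ½[√(1 + 8Fr₁²) − 1] = ½[√117.5 − 1] = 4.92.

y₂/y₁ = 4.92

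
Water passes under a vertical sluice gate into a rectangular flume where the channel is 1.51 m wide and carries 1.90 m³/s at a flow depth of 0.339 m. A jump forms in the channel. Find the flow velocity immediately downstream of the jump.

V₂ = 1.53 m/s

q = Q/b = 1.90/1.51 = 1.26 m²/s; V₁ = q/y₁ = 3.71 m/s. Fr₁ = V₁/√(g·y₁) = 2.04.
Sequent-depth ratio: y₂/y₁ = ½[√(1 + 8Fr₁²) − 1] = ½[√34.14 − 1] = 2.42.
y₂ = 2.42 × 0.339 = 0.821 m.
V₂ = q/y₂ = 1.26/0.821 = 1.53 m/s.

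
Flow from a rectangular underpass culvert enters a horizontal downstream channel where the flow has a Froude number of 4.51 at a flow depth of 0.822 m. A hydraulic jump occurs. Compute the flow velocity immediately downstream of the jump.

V₂ = 2.17 m/s

Fr₁ = 4.51 (given).
Bélanger equation: y₂/y₁ = ½[√(1 + 8Fr₁²) − 1] = ½[√163.7 − 1] = 5.90.
y₂ = 5.90 × 0.822 = 4.85 m.
V₁ = Fr₁·√(g·y₁) = 4.51×√(9.81×0.822) = 12.8 m/s; q = V₁·y₁ = 10.5 m²/s.
V₂ = q/y₂ = 10.5/4.85 = 2.17 m/s.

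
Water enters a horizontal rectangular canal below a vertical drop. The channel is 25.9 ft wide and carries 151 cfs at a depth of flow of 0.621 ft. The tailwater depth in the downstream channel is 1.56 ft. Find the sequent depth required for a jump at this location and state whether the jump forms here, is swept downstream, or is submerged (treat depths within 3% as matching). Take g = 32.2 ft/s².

y₂ = 1.56 ft; the jump forms here

q = Q/b = 151/25.9 = 5.83 ft²/s; V₁ = q/y₁ = 9.39 ft/s. Fr₁ = V₁/√(g·y₁) = 2.10.
By Bélanger, y₂/y₁ = ½[√(1 + 8Fr₁²) − 1] = ½[√36.26 − 1] = 2.51.
y₂ = 2.51 × 0.621 = 1.56 ft.
Tailwater y_tw = 1.56 ft: y_tw ≈ y₂, so the jump forms here.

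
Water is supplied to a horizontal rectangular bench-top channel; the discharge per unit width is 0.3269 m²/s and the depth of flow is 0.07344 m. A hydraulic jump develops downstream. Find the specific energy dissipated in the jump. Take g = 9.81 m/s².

ΔE = 0.5531 m

V₁ = q/y₁ = 0.3269/0.07344 = 4.451 m/s. Fr₁ = V₁/√(g·y₁) = 4.451/√(9.81×0.07344) = 5.244.
From the momentum equation for a rectangular channel, y₂/y₁ = ½[√(1 + 8Fr₁²) − 1] = ½[√221.02 − 1] = 6.933.
y₂ = 6.933 × 0.07344 = 0.5092 m.
Head loss: ΔE = (y₂ − y₁)³/(4y₁y₂) = (0.5092 − 0.07344)³/(4×0.07344×0.5092) = 0.08273/0.1496 = 0.5531 m.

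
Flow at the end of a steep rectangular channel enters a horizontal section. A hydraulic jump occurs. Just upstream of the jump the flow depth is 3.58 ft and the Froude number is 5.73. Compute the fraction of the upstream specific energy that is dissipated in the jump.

Fr₁ = 5.73 (given).
Bélanger equation: y₂/y₁ = ½[√(1 + 8Fr₁²) − 1] = ½[√263.7 − 1] = 7.62.
y₂ = 7.62 × 3.58 = 27.3 ft.
E₁ = y₁(1 + Fr₁²/2) = 3.58×(1 + 5.73²/2) = 62.4 ft. ΔE = (y₂ − y₁)³/(4y₁y₂) = 34.1 ft. ΔE/E₁ = 34.1/62.4 = 0.546.

ΔE/E₁ = 0.546 (54.6%)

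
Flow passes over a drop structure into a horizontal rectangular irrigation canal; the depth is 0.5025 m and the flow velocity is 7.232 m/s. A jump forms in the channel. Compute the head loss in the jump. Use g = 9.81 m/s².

ΔE = 0.9351 m

Fr₁ = V₁/√(g·y₁) = 7.232/√(9.81×0.5025) = 3.257.
By Bélanger, y₂/y₁ = ½[√(1 + 8Fr₁²) − 1] = ½[√85.879 − 1] = 4.134.
y₂ = 4.134 × 0.5025 = 2.077 m.
Head loss: ΔE = (y₂ − y₁)³/(4y₁y₂) = (2.077 − 0.5025)³/(4×0.5025×2.077) = 3.904/4.175 = 0.9351 m.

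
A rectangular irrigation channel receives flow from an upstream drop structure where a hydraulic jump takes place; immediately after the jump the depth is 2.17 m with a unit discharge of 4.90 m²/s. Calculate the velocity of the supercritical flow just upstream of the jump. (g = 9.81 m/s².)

V₂ = q/y₂ = 4.90/2.17 = 2.26 m/s; Fr₂ = V₂/√(g·y₂) = 0.489.
From the momentum equation (using Fr₂), y₁/y₂ = ½[√(1 + 8Fr₂²) − 1] = ½[√2.916 − 1] = 0.354.
y₁ = 0.354 × 2.17 = 0.768 m.
V₁ = q/y₁ = 4.90/0.768 = 6.38 m/s.

V₁ = 6.38 m/s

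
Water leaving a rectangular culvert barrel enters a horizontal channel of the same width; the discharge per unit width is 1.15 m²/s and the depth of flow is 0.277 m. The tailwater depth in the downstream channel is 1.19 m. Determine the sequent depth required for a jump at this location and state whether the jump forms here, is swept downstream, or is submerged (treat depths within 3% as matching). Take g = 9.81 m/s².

V₁ = q/y₁ = 1.15/0.277 = 4.15 m/s. Fr₁ = V₁/√(g·y₁) = 4.15/√(9.81×0.277) = 2.52.
Sequent-depth ratio: y₂/y₁ = ½[√(1 + 8Fr₁²) − 1] = ½[√51.74 − 1] = 3.10.
y₂ = 3.10 × 0.277 = 0.858 m.
Tailwater y_tw = 1.19 m: y_tw > y₂, so the jump is submerged.

y₂ = 0.858 m; the jump is submerged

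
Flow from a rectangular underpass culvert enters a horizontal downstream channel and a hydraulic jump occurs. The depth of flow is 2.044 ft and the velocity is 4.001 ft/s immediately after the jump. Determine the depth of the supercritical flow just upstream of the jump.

Fr₂ = V₂/√(g·y₂) = 4.001/√(32.2×2.044) = 0.4932.
The Bélanger relation is symmetric: y₁/y₂ = ½[√(1 + 8Fr₂²) − 1] = ½[√2.9458 − 1] = 0.3582.
y₁ = 0.3582 × 2.044 = 0.7321 ft.

y₁ = 0.7321 ft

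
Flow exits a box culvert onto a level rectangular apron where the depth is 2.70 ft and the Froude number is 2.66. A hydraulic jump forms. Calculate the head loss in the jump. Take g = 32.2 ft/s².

Fr₁ = 2.66 (given).
Conjugate-depth relation: y₂/y₁ = ½[√(1 + 8Fr₁²) − 1] = ½[√57.60 − 1] = 3.29.
y₂ = 3.29 × 2.70 = 8.90 ft.
Head loss: ΔE = (y₂ − y₁)³/(4y₁y₂) = (8.90 − 2.70)³/(4×2.70×8.90) = 238/96.1 = 2.48 ft.

ΔE = 2.48 ft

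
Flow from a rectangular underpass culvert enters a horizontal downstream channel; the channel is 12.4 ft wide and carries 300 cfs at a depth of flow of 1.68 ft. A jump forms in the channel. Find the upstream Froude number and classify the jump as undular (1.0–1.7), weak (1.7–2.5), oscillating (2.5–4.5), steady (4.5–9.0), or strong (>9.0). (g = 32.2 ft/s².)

Fr₁ = 1.96; weak jump

q = Q/b = 300/12.4 = 24.2 ft²/s; V₁ = q/y₁ = 14.4 ft/s. Fr₁ = V₁/√(g·y₁) = 1.96.
Fr₁ = 1.96 lies in the weak range.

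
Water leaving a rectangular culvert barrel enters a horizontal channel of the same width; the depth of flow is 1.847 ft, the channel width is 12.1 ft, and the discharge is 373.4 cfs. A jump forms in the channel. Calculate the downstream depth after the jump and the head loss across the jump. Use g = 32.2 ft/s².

q = Q/b = 373.4/12.1 = 30.86 ft²/s; V₁ = q/y₁ = 16.71 ft/s. Fr₁ = V₁/√(g·y₁) = 2.167.
Bélanger equation: y₂/y₁ = ½[√(1 + 8Fr₁²) − 1] = ½[√38.550 − 1] = 2.604.
y₂ = 2.604 × 1.847 = 4.810 ft.
Head loss: ΔE = (y₂ − y₁)³/(4y₁y₂) = (4.810 − 1.847)³/(4×1.847×4.810) = 26.02/35.54 = 0.7323 ft.

y₂ = 4.810 ft; ΔE = 0.7323 ft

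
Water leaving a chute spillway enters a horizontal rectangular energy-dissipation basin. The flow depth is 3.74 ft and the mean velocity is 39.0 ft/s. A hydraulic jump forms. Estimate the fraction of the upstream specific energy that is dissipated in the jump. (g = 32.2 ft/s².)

Fr₁ = V₁/√(g·y₁) = 39.0/√(32.2×3.74) = 3.55.
Bélanger equation: y₂/y₁ = ½[√(1 + 8Fr₁²) − 1] = ½[√102.0 − 1] = 4.55.
y₂ = 4.55 × 3.74 = 17.0 ft.
E₁ = y₁ + V₁²/2g = 27.4 ft. ΔE = (y₂ − y₁)³/(4y₁y₂) = 9.20 ft. ΔE/E₁ = 9.20/27.4 = 0.336.

ΔE/E₁ = 0.336 (33.6%)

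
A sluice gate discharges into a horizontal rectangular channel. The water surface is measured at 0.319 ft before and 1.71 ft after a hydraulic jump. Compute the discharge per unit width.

q = 4.22 ft²/s

For a rectangular channel the momentum equation gives q² = ½·g·y₁·y₂·(y₁ + y₂) = ½×32.2×0.319×1.71×2.03 = 17.8.
q = √17.8 = 4.22 ft²/s.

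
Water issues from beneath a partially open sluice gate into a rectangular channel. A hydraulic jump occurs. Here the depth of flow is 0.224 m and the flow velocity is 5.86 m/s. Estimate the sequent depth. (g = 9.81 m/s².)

Fr₁ = V₁/√(g·y₁) = 5.86/√(9.81×0.224) = 3.95.
Bélanger equation: y₂/y₁ = ½[√(1 + 8Fr₁²) − 1] = ½[√126.0 − 1] = 5.11.
y₂ = 5.11 × 0.224 = 1.15 m.

y₂ = 1.15 m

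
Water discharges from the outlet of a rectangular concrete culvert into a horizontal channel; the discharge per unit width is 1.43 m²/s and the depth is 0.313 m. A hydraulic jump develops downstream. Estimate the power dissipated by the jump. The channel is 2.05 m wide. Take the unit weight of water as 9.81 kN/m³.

P = 7.65 kW

V₁ = q/y₁ = 1.43/0.313 = 4.57 m/s. Fr₁ = V₁/√(g·y₁) = 4.57/√(9.81×0.313) = 2.61.
By Bélanger, y₂/y₁ = ½[√(1 + 8Fr₁²) − 1] = ½[√55.38 − 1] = 3.22.
y₂ = 3.22 × 0.313 = 1.01 m.
V₂ = q/y₂ = 1.43/1.01 = 1.42 m/s. E₁ = y₁ + V₁²/2g = 1.38 m; E₂ = y₂ + V₂²/2g = 1.11 m. ΔE = E₁ − E₂ = 0.266 m.
Q = q·b = 1.43 × 2.05 = 2.93 m³/s. P = γ·Q·ΔE = 9.81 × 2.93 × 0.266 = 7.65 kW.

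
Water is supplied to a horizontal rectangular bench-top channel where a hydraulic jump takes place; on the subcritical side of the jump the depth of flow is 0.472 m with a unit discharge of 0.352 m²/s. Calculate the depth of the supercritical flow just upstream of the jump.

y₁ = 0.0945 m

V₂ = q/y₂ = 0.352/0.472 = 0.746 m/s; Fr₂ = V₂/√(g·y₂) = 0.347.
The Bélanger relation is symmetric: y₁/y₂ = ½[√(1 + 8Fr₂²) − 1] = ½[√1.961 − 1] = 0.200.
y₁ = 0.200 × 0.472 = 0.0945 m.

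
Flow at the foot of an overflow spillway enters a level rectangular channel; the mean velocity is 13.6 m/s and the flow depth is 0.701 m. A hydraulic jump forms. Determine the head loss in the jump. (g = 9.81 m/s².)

ΔE = 5.12 m

Fr₁ = V₁/√(g·y₁) = 13.6/√(9.81×0.701) = 5.19.
Conjugate-depth relation: y₂/y₁ = ½[√(1 + 8Fr₁²) − 1] = ½[√216.2 − 1] = 6.85.
y₂ = 6.85 × 0.701 = 4.80 m.
q = V₁·y₁ = 13.6 × 0.701 = 9.53 m²/s. V₂ = q/y₂ = 9.53/4.80 = 1.99 m/s. E₁ = y₁ + V₁²/2g = 10.1 m; E₂ = y₂ + V₂²/2g = 5.00 m. ΔE = E₁ − E₂ = 5.12 m.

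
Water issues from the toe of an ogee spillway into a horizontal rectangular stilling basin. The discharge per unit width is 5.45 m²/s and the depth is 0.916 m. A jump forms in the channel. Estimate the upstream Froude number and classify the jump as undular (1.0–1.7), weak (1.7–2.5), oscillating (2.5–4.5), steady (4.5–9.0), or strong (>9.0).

V₁ = q/y₁ = 5.45/0.916 = 5.95 m/s. Fr₁ = V₁/√(g·y₁) = 5.95/√(9.81×0.916) = 1.98.
Fr₁ = 1.98 lies in the weak range.

Fr₁ = 1.98; weak jump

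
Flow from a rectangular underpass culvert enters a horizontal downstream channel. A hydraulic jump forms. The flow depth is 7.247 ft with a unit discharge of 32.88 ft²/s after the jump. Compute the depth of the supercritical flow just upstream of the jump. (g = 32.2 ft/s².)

V₂ = q/y₂ = 32.88/7.247 = 4.537 ft/s; Fr₂ = V₂/√(g·y₂) = 0.2970.
Applying the sequent-depth relation in reverse, y₁/y₂ = ½[√(1 + 8Fr₂²) − 1] = ½[√1.7057 − 1] = 0.1530.
y₁ = 0.1530 × 7.247 = 1.109 ft.

y₁ = 1.109 ft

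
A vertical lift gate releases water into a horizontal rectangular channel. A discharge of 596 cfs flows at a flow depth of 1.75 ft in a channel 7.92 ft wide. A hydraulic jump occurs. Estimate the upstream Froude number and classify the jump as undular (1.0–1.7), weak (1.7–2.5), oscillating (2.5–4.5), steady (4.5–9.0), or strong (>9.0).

Fr₁ = 5.73; steady jump

q = Q/b = 596/7.92 = 75.3 ft²/s; V₁ = q/y₁ = 43.0 ft/s. Fr₁ = V₁/√(g·y₁) = 5.73.
Fr₁ = 5.73 lies in the steady range.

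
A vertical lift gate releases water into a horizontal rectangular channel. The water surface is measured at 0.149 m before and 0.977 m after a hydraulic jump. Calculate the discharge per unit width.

For a rectangular channel the momentum equation gives q² = ½·g·y₁·y₂·(y₁ + y₂) = ½×9.81×0.149×0.977×1.13 = 0.804.
q = √0.804 = 0.897 m²/s.

q = 0.897 m²/s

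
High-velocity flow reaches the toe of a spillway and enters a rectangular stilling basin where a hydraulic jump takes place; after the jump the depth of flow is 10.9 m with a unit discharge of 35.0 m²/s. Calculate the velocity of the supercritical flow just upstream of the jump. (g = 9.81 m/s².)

V₂ = q/y₂ = 35.0/10.9 = 3.21 m/s; Fr₂ = V₂/√(g·y₂) = 0.311.
From the momentum equation (using Fr₂), y₁/y₂ = ½[√(1 + 8Fr₂²) − 1] = ½[√1.771 − 1] = 0.165.
y₁ = 0.165 × 10.9 = 1.80 m.
V₁ = q/y₁ = 35.0/1.80 = 19.4 m/s.

V₁ = 19.4 m/s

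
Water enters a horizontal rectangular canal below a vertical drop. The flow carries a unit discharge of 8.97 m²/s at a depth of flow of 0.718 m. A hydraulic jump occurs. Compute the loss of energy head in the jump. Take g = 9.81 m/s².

ΔE = 4.03 m

V₁ = q/y₁ = 8.97/0.718 = 12.5 m/s. Fr₁ = V₁/√(g·y₁) = 12.5/√(9.81×0.718) = 4.71.
Bélanger equation: y₂/y₁ = ½[√(1 + 8Fr₁²) − 1] = ½[√178.3 − 1] = 6.18.
y₂ = 6.18 × 0.718 = 4.43 m.
Head loss: ΔE = (y₂ − y₁)³/(4y₁y₂) = (4.43 − 0.718)³/(4×0.718×4.43) = 51.3/12.7 = 4.03 m.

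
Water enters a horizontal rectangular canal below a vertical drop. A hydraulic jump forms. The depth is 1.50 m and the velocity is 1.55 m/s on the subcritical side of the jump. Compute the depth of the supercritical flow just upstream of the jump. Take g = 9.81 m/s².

y₁ = 0.389 m

Fr₂ = V₂/√(g·y₂) = 1.55/√(9.81×1.50) = 0.404.
From the momentum equation (using Fr₂), y₁/y₂ = ½[√(1 + 8Fr₂²) − 1] = ½[√2.306 − 1] = 0.259.
y₁ = 0.259 × 1.50 = 0.389 m.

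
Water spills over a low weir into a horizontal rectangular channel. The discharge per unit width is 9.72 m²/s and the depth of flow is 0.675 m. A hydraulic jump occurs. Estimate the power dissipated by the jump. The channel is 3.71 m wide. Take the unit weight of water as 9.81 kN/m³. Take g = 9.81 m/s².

V₁ = q/y₁ = 9.72/0.675 = 14.4 m/s. Fr₁ = V₁/√(g·y₁) = 14.4/√(9.81×0.675) = 5.60.
Bélanger equation: y₂/y₁ = ½[√(1 + 8Fr₁²) − 1] = ½[√251.5 − 1] = 7.43.
y₂ = 7.43 × 0.675 = 5.02 m.
V₂ = q/y₂ = 9.72/5.02 = 1.94 m/s. E₁ = y₁ + V₁²/2g = 11.2 m; E₂ = y₂ + V₂²/2g = 5.21 m. ΔE = E₁ − E₂ = 6.04 m.
Q = q·b = 9.72 × 3.71 = 36.1 m³/s. P = γ·Q·ΔE = 9.81 × 36.1 × 6.04 = 2136 kW.

P = 2136 kW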